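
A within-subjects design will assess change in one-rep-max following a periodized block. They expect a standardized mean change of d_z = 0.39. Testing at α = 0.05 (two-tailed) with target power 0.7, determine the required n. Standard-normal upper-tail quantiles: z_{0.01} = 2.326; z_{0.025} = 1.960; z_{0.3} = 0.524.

For a paired (one-sample on differences) test: n = ((z_{α/2} + z_β) / d)².
z_{α/2} + z_β = 1.960 + 0.524 = 2.484.
n = (2.484 / 0.39)² = 6.369² = 40.57.
Round up.

n = 41 pairs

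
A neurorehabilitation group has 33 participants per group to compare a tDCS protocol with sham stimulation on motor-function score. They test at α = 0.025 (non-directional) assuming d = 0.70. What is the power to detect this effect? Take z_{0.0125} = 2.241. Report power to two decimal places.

For two equal groups, power = Φ(d·√(n/2) − z_{α/2}).
d·√(n/2) = 0.70 × √(33/2) = 0.70 × 4.062 = 2.843.
z_β = 2.843 − 2.241 = 0.602.
Power = Φ(0.602) = 0.727.

power ≈ 0.73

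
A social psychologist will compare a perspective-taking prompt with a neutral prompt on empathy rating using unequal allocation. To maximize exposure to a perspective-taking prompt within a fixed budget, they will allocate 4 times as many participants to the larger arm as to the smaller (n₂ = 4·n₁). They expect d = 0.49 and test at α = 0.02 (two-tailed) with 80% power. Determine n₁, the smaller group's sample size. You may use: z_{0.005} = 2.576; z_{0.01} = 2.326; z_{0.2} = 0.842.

n₁ = 53

With allocation ratio k = n₂/n₁ = 4, Var(x̄₁−x̄₂) = σ²(1/n₁ + 1/(k·n₁)) = σ²·(k+1)/(k·n₁).
So n₁ = (1 + 1/k)·((z_{α/2} + z_β)/d)² = 1.250 × (3.168/0.49)².
n₁ = 1.250 × 41.80 = 52.3.
Round up: n₁ = 53, giving n₂ = 4 × 53 = 212.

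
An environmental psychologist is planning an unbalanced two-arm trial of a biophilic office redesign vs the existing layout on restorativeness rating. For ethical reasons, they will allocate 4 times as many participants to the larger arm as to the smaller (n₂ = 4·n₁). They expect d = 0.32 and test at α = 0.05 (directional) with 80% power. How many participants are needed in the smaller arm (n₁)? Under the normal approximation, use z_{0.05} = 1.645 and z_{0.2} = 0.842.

n₁ = 76

With allocation ratio k = n₂/n₁ = 4, Var(x̄₁−x̄₂) = σ²(1/n₁ + 1/(k·n₁)) = σ²·(k+1)/(k·n₁).
So n₁ = (1 + 1/k)·((z_{α} + z_β)/d)² = 1.250 × (2.487/0.32)².
n₁ = 1.250 × 60.40 = 75.5.
Round up: n₁ = 76, giving n₂ = 4 × 76 = 304.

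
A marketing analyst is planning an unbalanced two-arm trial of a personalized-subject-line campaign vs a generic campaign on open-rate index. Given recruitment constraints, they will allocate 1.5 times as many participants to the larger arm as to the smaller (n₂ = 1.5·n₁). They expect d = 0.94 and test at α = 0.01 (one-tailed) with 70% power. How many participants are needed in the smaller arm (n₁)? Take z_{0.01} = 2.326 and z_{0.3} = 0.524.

With allocation ratio k = n₂/n₁ = 1.5, Var(x̄₁−x̄₂) = σ²(1/n₁ + 1/(k·n₁)) = σ²·(k+1)/(k·n₁).
So n₁ = (1 + 1/k)·((z_{α} + z_β)/d)² = 1.667 × (2.850/0.94)².
n₁ = 1.667 × 9.19 = 15.3.
Round up: n₁ = 16, giving n₂ = 1.5 × 16 = 24.

n₁ = 16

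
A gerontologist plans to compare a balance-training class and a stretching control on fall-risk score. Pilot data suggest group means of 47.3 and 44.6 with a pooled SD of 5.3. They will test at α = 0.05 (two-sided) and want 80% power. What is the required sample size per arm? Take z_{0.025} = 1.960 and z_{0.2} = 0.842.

n = 61 per group

Cohen's d = |M₁ − M₂| / SD_pooled = |47.3 − 44.6| / 5.3 = 2.7 / 5.3 = 0.509.
For two independent groups with equal n: n = 2·((z_{α/2} + z_β) / d)².
z_{α/2} + z_β = 1.960 + 0.842 = 2.802.
n = 2 × (2.802 / 0.509)² = 2 × 5.505² = 2 × 30.30 = 60.6.
Round up to the next whole participant.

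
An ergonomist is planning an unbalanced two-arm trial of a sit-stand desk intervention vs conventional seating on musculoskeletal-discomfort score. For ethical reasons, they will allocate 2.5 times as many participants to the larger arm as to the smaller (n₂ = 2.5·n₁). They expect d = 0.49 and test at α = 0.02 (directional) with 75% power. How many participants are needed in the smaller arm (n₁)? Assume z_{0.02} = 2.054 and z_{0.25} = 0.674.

n₁ = 44

With allocation ratio k = n₂/n₁ = 2.5, Var(x̄₁−x̄₂) = σ²(1/n₁ + 1/(k·n₁)) = σ²·(k+1)/(k·n₁).
So n₁ = (1 + 1/k)·((z_{α} + z_β)/d)² = 1.400 × (2.728/0.49)².
n₁ = 1.400 × 31.00 = 43.4.
Round up: n₁ = 44, giving n₂ = 2.5 × 44 = 110.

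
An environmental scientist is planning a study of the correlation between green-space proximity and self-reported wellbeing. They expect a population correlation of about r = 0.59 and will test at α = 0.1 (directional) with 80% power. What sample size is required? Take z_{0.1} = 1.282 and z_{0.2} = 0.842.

Fisher's z: C = ½·ln((1+r)/(1−r)) = ½·ln(3.8780) = 0.6777.
n = ((z_{α} + z_β)/C)² + 3.
(1.282 + 0.842) / 0.6777 = 2.124 / 0.6777 = 3.134.
n = 3.134² + 3 = 9.82 + 3 = 12.8.
Round up.

n = 13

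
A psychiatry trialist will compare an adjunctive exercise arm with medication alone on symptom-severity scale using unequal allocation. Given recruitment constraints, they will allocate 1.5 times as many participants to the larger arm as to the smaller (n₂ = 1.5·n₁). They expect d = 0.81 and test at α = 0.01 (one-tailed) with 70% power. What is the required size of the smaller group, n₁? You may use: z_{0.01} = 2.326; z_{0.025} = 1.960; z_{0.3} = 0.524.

n₁ = 21

With allocation ratio k = n₂/n₁ = 1.5, Var(x̄₁−x̄₂) = σ²(1/n₁ + 1/(k·n₁)) = σ²·(k+1)/(k·n₁).
So n₁ = (1 + 1/k)·((z_{α} + z_β)/d)² = 1.667 × (2.850/0.81)².
n₁ = 1.667 × 12.38 = 20.6.
Round up: n₁ = 21, giving n₂ = ⌈1.5 × 21⌉ = ⌈31.5⌉ = 32.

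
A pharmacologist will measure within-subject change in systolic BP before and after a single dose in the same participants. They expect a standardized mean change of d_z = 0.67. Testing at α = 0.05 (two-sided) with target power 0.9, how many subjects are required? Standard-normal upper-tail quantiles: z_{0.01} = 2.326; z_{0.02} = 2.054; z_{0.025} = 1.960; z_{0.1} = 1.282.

n = 24 pairs

For a paired (one-sample on differences) test: n = ((z_{α/2} + z_β) / d)².
z_{α/2} + z_β = 1.960 + 1.282 = 3.242.
n = (3.242 / 0.67)² = 4.839² = 23.41.
Round up.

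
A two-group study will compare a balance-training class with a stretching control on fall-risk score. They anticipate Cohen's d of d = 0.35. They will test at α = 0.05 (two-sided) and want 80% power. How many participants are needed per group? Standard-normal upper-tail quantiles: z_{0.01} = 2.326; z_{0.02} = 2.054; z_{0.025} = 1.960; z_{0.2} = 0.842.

For two independent groups with equal n: n = 2·((z_{α/2} + z_β) / d)².
z_{α/2} + z_β = 1.960 + 0.842 = 2.802.
n = 2 × (2.802 / 0.35)² = 2 × 8.006² = 2 × 64.09 = 128.2.
Round up to the next whole participant.

n = 129 per group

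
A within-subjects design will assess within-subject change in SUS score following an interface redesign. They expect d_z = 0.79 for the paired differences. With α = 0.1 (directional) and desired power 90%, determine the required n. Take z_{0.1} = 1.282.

n = 11 pairs

For a paired (one-sample on differences) test: n = ((z_{α} + z_β) / d)².
z_{α} + z_β = 1.282 + 1.282 = 2.564.
n = (2.564 / 0.79)² = 3.246² = 10.53.
Round up.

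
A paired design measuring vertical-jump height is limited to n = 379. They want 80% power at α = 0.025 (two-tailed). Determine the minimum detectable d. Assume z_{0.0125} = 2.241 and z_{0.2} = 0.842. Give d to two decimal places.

d_min ≈ 0.16

For a single sample (or paired design) of n = 379: d_min = (z_{α/2} + z_β)/√n.
z-sum = 2.241 + 0.842 = 3.083.
d_min = 3.083 / √379 = 3.083 / 19.468 = 0.158.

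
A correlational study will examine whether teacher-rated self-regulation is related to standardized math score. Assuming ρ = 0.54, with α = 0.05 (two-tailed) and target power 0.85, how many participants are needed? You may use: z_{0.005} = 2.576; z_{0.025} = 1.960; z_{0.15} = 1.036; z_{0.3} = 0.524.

Fisher's z: C = ½·ln((1+r)/(1−r)) = ½·ln(3.3478) = 0.6042.
n = ((z_{α/2} + z_β)/C)² + 3.
(1.960 + 1.036) / 0.6042 = 2.996 / 0.6042 = 4.959.
n = 4.959² + 3 = 24.59 + 3 = 27.6.
Round up.

n = 28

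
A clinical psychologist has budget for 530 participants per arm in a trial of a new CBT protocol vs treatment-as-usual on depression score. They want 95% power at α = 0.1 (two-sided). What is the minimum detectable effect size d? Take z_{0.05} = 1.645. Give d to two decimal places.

For two independent groups of n = 530 each: d_min = (z_{α/2} + z_β)·√(2/n).
z-sum = 1.645 + 1.645 = 3.290.
d_min = 3.290 × √(2/530) = 3.290 × 0.0614 = 0.202.

d_min ≈ 0.20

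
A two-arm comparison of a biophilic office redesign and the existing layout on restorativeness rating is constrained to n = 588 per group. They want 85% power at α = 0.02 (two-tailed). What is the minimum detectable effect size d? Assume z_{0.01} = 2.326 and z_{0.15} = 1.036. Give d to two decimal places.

d_min ≈ 0.20

For two independent groups of n = 588 each: d_min = (z_{α/2} + z_β)·√(2/n).
z-sum = 2.326 + 1.036 = 3.362.
d_min = 3.362 × √(2/588) = 3.362 × 0.0583 = 0.196.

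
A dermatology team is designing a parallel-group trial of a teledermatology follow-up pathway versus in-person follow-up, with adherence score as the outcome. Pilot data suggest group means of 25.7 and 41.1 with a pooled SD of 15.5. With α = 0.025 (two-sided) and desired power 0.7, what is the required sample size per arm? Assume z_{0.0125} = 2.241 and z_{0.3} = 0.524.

Cohen's d = |M₁ − M₂| / SD_pooled = |25.7 − 41.1| / 15.5 = 15.4 / 15.5 = 0.994.
For two independent groups with equal n: n = 2·((z_{α/2} + z_β) / d)².
z_{α/2} + z_β = 2.241 + 0.524 = 2.765.
n = 2 × (2.765 / 0.994)² = 2 × 2.782² = 2 × 7.74 = 15.5.
Round up to the next whole participant.

n = 16 per group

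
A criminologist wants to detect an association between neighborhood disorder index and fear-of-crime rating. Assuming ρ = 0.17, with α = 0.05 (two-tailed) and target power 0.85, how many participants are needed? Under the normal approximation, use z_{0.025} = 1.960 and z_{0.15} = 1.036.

n = 308

Fisher's z: C = ½·ln((1+r)/(1−r)) = ½·ln(1.4096) = 0.1717.
n = ((z_{α/2} + z_β)/C)² + 3.
(1.960 + 1.036) / 0.1717 = 2.996 / 0.1717 = 17.449.
n = 17.449² + 3 = 304.47 + 3 = 307.5.
Round up.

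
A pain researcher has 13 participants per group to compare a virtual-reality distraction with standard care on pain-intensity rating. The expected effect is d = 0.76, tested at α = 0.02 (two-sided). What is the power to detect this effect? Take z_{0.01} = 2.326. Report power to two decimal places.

power ≈ 0.35

For two equal groups, power = Φ(d·√(n/2) − z_{α/2}).
d·√(n/2) = 0.76 × √(13/2) = 0.76 × 2.550 = 1.938.
z_β = 1.938 − 2.326 = -0.388.
Power = Φ(-0.388) = 0.349.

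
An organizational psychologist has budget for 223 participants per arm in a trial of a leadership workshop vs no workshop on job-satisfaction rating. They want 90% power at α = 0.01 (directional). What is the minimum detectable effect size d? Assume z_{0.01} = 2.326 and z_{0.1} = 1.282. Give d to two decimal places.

For two independent groups of n = 223 each: d_min = (z_{α} + z_β)·√(2/n).
z-sum = 2.326 + 1.282 = 3.608.
d_min = 3.608 × √(2/223) = 3.608 × 0.0947 = 0.342.

d_min ≈ 0.34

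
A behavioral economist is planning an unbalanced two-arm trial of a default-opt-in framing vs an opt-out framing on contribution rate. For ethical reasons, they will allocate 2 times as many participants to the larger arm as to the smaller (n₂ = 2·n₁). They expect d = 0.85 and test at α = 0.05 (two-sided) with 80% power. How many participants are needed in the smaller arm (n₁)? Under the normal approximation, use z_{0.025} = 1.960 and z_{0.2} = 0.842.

n₁ = 17

With allocation ratio k = n₂/n₁ = 2, Var(x̄₁−x̄₂) = σ²(1/n₁ + 1/(k·n₁)) = σ²·(k+1)/(k·n₁).
So n₁ = (1 + 1/k)·((z_{α/2} + z_β)/d)² = 1.500 × (2.802/0.85)².
n₁ = 1.500 × 10.87 = 16.3.
Round up: n₁ = 17, giving n₂ = 2 × 17 = 34.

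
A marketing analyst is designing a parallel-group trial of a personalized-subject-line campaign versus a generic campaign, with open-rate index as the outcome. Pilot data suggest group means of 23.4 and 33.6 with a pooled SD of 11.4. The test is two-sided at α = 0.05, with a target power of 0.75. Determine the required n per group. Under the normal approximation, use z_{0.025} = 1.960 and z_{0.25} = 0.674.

Cohen's d = |M₁ − M₂| / SD_pooled = |23.4 − 33.6| / 11.4 = 10.2 / 11.4 = 0.895.
For two independent groups with equal n: n = 2·((z_{α/2} + z_β) / d)².
z_{α/2} + z_β = 1.960 + 0.674 = 2.634.
n = 2 × (2.634 / 0.895)² = 2 × 2.943² = 2 × 8.66 = 17.3.
Round up to the next whole participant.

n = 18 per group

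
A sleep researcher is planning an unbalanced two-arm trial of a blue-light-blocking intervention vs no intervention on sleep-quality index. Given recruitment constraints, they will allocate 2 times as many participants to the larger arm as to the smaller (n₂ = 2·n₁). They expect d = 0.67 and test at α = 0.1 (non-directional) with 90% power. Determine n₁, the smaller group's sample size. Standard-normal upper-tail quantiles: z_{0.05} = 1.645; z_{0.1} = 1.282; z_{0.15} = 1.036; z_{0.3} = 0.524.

n₁ = 29

With allocation ratio k = n₂/n₁ = 2, Var(x̄₁−x̄₂) = σ²(1/n₁ + 1/(k·n₁)) = σ²·(k+1)/(k·n₁).
So n₁ = (1 + 1/k)·((z_{α/2} + z_β)/d)² = 1.500 × (2.927/0.67)².
n₁ = 1.500 × 19.09 = 28.6.
Round up: n₁ = 29, giving n₂ = 2 × 29 = 58.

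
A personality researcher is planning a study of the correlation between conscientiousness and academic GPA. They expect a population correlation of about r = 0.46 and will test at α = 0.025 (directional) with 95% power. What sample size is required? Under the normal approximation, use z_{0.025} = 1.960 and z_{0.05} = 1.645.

Fisher's z: C = ½·ln((1+r)/(1−r)) = ½·ln(2.7037) = 0.4973.
n = ((z_{α} + z_β)/C)² + 3.
(1.960 + 1.645) / 0.4973 = 3.605 / 0.4973 = 7.249.
n = 7.249² + 3 = 52.55 + 3 = 55.6.
Round up.

n = 56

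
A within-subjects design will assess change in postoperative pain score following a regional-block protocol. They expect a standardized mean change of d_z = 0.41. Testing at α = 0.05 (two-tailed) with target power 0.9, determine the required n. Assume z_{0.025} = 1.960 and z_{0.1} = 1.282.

For a paired (one-sample on differences) test: n = ((z_{α/2} + z_β) / d)².
z_{α/2} + z_β = 1.960 + 1.282 = 3.242.
n = (3.242 / 0.41)² = 7.907² = 62.53.
Round up.

n = 63 pairs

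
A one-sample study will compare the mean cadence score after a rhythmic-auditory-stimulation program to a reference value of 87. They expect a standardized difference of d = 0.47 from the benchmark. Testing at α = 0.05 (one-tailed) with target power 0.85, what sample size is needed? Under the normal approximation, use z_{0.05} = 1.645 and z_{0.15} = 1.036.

For a one-sample test: n = ((z_{α} + z_β) / d)².
z_{α} + z_β = 1.645 + 1.036 = 2.681.
n = (2.681 / 0.47)² = 5.704² = 32.54.
Round up.

n = 33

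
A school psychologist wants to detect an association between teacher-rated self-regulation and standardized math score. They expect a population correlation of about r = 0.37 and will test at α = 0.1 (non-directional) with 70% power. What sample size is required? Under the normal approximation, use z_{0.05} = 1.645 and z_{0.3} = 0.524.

n = 35

Fisher's z: C = ½·ln((1+r)/(1−r)) = ½·ln(2.1746) = 0.3884.
n = ((z_{α/2} + z_β)/C)² + 3.
(1.645 + 0.524) / 0.3884 = 2.169 / 0.3884 = 5.584.
n = 5.584² + 3 = 31.19 + 3 = 34.2.
Round up.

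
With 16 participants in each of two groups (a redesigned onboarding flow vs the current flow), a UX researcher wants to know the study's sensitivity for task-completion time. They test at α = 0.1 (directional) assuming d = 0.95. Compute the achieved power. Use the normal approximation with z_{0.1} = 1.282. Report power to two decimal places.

For two equal groups, power = Φ(d·√(n/2) − z_{α}).
d·√(n/2) = 0.95 × √(16/2) = 0.95 × 2.828 = 2.687.
z_β = 2.687 − 1.282 = 1.405.
Power = Φ(1.405) = 0.920.

power ≈ 0.92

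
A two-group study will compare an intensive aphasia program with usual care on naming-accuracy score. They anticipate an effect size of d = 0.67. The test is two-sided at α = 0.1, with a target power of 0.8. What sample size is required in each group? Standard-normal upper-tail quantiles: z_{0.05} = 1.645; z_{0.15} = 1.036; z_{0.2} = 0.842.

For two independent groups with equal n: n = 2·((z_{α/2} + z_β) / d)².
z_{α/2} + z_β = 1.645 + 0.842 = 2.487.
n = 2 × (2.487 / 0.67)² = 2 × 3.712² = 2 × 13.78 = 27.6.
Round up to the next whole participant.

n = 28 per group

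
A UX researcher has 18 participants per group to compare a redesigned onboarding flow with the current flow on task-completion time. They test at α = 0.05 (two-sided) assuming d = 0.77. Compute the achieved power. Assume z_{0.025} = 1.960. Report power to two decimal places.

For two equal groups, power = Φ(d·√(n/2) − z_{α/2}).
d·√(n/2) = 0.77 × √(18/2) = 0.77 × 3.000 = 2.310.
z_β = 2.310 − 1.960 = 0.350.
Power = Φ(0.350) = 0.637.

power ≈ 0.64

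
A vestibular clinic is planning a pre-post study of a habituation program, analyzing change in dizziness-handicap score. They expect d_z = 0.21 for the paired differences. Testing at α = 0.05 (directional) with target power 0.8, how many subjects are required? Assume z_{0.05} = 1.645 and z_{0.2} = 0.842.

For a paired (one-sample on differences) test: n = ((z_{α} + z_β) / d)².
z_{α} + z_β = 1.645 + 0.842 = 2.487.
n = (2.487 / 0.21)² = 11.843² = 140.25.
Round up.

n = 141 pairs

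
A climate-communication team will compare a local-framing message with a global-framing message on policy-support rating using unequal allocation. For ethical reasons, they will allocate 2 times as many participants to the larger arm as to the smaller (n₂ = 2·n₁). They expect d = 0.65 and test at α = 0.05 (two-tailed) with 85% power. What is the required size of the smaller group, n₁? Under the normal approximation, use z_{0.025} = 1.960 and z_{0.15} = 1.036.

With allocation ratio k = n₂/n₁ = 2, Var(x̄₁−x̄₂) = σ²(1/n₁ + 1/(k·n₁)) = σ²·(k+1)/(k·n₁).
So n₁ = (1 + 1/k)·((z_{α/2} + z_β)/d)² = 1.500 × (2.996/0.65)².
n₁ = 1.500 × 21.25 = 31.9.
Round up: n₁ = 32, giving n₂ = 2 × 32 = 64.

n₁ = 32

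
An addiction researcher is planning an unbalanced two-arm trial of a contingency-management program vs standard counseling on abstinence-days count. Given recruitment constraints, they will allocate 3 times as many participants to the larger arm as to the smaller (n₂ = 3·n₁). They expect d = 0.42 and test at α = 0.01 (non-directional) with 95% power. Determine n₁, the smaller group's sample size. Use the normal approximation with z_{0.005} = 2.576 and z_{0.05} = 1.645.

n₁ = 135

With allocation ratio k = n₂/n₁ = 3, Var(x̄₁−x̄₂) = σ²(1/n₁ + 1/(k·n₁)) = σ²·(k+1)/(k·n₁).
So n₁ = (1 + 1/k)·((z_{α/2} + z_β)/d)² = 1.333 × (4.221/0.42)².
n₁ = 1.333 × 101.00 = 134.7.
Round up: n₁ = 135, giving n₂ = 3 × 135 = 405.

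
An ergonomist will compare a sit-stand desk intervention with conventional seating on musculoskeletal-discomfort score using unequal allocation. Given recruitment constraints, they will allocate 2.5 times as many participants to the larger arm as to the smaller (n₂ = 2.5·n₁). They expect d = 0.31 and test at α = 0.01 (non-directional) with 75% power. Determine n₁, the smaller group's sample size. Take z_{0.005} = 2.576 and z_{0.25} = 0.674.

n₁ = 154

With allocation ratio k = n₂/n₁ = 2.5, Var(x̄₁−x̄₂) = σ²(1/n₁ + 1/(k·n₁)) = σ²·(k+1)/(k·n₁).
So n₁ = (1 + 1/k)·((z_{α/2} + z_β)/d)² = 1.400 × (3.250/0.31)².
n₁ = 1.400 × 109.91 = 153.9.
Round up: n₁ = 154, giving n₂ = 2.5 × 154 = 385.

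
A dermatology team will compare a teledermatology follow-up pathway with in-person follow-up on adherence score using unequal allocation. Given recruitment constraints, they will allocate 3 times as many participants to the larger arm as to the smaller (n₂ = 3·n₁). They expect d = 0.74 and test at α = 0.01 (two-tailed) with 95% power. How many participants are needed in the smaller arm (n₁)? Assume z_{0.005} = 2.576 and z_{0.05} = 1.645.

n₁ = 44

With allocation ratio k = n₂/n₁ = 3, Var(x̄₁−x̄₂) = σ²(1/n₁ + 1/(k·n₁)) = σ²·(k+1)/(k·n₁).
So n₁ = (1 + 1/k)·((z_{α/2} + z_β)/d)² = 1.333 × (4.221/0.74)².
n₁ = 1.333 × 32.54 = 43.4.
Round up: n₁ = 44, giving n₂ = 3 × 44 = 132.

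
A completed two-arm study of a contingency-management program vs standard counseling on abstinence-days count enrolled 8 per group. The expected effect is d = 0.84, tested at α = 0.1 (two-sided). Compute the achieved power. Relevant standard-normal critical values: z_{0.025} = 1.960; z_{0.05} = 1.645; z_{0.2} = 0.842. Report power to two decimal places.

power ≈ 0.51

For two equal groups, power = Φ(d·√(n/2) − z_{α/2}).
d·√(n/2) = 0.84 × √(8/2) = 0.84 × 2.000 = 1.680.
z_β = 1.680 − 1.645 = 0.035.
Power = Φ(0.035) = 0.514.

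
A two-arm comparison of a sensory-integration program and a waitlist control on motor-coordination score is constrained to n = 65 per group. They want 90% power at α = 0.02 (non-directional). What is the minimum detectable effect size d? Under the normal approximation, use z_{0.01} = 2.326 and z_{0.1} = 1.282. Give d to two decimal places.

For two independent groups of n = 65 each: d_min = (z_{α/2} + z_β)·√(2/n).
z-sum = 2.326 + 1.282 = 3.608.
d_min = 3.608 × √(2/65) = 3.608 × 0.1754 = 0.633.

d_min ≈ 0.63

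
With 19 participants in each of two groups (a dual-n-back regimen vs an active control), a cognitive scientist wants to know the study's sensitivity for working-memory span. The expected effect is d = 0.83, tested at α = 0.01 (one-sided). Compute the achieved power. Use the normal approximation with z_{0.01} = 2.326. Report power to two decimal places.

power ≈ 0.59

For two equal groups, power = Φ(d·√(n/2) − z_{α}).
d·√(n/2) = 0.83 × √(19/2) = 0.83 × 3.082 = 2.558.
z_β = 2.558 − 2.326 = 0.232.
Power = Φ(0.232) = 0.592.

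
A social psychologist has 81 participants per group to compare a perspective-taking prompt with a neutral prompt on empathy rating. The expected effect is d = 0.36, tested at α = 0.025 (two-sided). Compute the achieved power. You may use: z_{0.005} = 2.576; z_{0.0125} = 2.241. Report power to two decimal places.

For two equal groups, power = Φ(d·√(n/2) − z_{α/2}).
d·√(n/2) = 0.36 × √(81/2) = 0.36 × 6.364 = 2.291.
z_β = 2.291 − 2.241 = 0.050.
Power = Φ(0.050) = 0.520.

power ≈ 0.52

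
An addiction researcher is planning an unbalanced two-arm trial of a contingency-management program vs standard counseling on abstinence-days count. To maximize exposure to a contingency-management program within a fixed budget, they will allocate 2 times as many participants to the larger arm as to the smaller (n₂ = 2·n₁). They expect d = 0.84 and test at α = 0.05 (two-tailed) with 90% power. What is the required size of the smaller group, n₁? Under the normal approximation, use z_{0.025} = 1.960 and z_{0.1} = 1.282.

With allocation ratio k = n₂/n₁ = 2, Var(x̄₁−x̄₂) = σ²(1/n₁ + 1/(k·n₁)) = σ²·(k+1)/(k·n₁).
So n₁ = (1 + 1/k)·((z_{α/2} + z_β)/d)² = 1.500 × (3.242/0.84)².
n₁ = 1.500 × 14.90 = 22.3.
Round up: n₁ = 23, giving n₂ = 2 × 23 = 46.

n₁ = 23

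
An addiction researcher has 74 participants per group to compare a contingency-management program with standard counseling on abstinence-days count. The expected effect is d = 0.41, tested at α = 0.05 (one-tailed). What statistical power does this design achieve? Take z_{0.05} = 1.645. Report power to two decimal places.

For two equal groups, power = Φ(d·√(n/2) − z_{α}).
d·√(n/2) = 0.41 × √(74/2) = 0.41 × 6.083 = 2.494.
z_β = 2.494 − 1.645 = 0.849.
Power = Φ(0.849) = 0.802.

power ≈ 0.80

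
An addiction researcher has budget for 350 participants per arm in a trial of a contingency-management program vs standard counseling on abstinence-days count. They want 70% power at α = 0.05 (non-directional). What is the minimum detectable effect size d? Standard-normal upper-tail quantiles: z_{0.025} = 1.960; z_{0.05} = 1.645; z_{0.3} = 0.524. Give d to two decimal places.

d_min ≈ 0.19

For two independent groups of n = 350 each: d_min = (z_{α/2} + z_β)·√(2/n).
z-sum = 1.960 + 0.524 = 2.484.
d_min = 2.484 × √(2/350) = 2.484 × 0.0756 = 0.188.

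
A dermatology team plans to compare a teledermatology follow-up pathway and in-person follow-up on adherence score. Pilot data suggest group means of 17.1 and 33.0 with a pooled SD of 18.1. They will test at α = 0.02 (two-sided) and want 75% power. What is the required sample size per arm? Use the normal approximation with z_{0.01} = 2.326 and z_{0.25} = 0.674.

Cohen's d = |M₁ − M₂| / SD_pooled = |17.1 − 33.0| / 18.1 = 15.9 / 18.1 = 0.878.
For two independent groups with equal n: n = 2·((z_{α/2} + z_β) / d)².
z_{α/2} + z_β = 2.326 + 0.674 = 3.000.
n = 2 × (3.000 / 0.878)² = 2 × 3.417² = 2 × 11.67 = 23.3.
Round up to the next whole participant.

n = 24 per group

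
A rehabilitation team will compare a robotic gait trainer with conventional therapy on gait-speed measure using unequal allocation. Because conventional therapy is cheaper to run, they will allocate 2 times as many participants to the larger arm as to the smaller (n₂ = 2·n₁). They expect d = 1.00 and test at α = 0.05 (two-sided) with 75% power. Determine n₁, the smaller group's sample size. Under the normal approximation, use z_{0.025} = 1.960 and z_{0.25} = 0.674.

With allocation ratio k = n₂/n₁ = 2, Var(x̄₁−x̄₂) = σ²(1/n₁ + 1/(k·n₁)) = σ²·(k+1)/(k·n₁).
So n₁ = (1 + 1/k)·((z_{α/2} + z_β)/d)² = 1.500 × (2.634/1.00)².
n₁ = 1.500 × 6.94 = 10.4.
Round up: n₁ = 11, giving n₂ = 2 × 11 = 22.

n₁ = 11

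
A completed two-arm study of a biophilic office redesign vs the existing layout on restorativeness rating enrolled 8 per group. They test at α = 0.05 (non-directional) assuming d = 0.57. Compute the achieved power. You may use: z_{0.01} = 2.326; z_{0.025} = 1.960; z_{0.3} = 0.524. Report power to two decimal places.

For two equal groups, power = Φ(d·√(n/2) − z_{α/2}).
d·√(n/2) = 0.57 × √(8/2) = 0.57 × 2.000 = 1.140.
z_β = 1.140 − 1.960 = -0.820.
Power = Φ(-0.820) = 0.206.

power ≈ 0.21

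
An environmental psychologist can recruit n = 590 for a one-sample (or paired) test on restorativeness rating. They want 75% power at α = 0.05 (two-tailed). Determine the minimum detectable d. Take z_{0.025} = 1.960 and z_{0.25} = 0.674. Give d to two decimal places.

For a single sample (or paired design) of n = 590: d_min = (z_{α/2} + z_β)/√n.
z-sum = 1.960 + 0.674 = 2.634.
d_min = 2.634 / √590 = 2.634 / 24.290 = 0.108.

d_min ≈ 0.11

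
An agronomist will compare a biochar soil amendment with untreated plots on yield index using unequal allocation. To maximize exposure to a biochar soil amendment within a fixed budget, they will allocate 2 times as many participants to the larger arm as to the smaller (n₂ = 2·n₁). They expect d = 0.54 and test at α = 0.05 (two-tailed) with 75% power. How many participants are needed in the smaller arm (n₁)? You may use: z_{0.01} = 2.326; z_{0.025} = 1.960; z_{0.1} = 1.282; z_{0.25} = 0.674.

With allocation ratio k = n₂/n₁ = 2, Var(x̄₁−x̄₂) = σ²(1/n₁ + 1/(k·n₁)) = σ²·(k+1)/(k·n₁).
So n₁ = (1 + 1/k)·((z_{α/2} + z_β)/d)² = 1.500 × (2.634/0.54)².
n₁ = 1.500 × 23.79 = 35.7.
Round up: n₁ = 36, giving n₂ = 2 × 36 = 72.

n₁ = 36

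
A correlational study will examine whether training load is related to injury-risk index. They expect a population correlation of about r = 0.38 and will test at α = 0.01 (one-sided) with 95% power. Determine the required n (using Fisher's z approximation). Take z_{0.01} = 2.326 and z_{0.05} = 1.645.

Fisher's z: C = ½·ln((1+r)/(1−r)) = ½·ln(2.2258) = 0.4001.
n = ((z_{α} + z_β)/C)² + 3.
(2.326 + 1.645) / 0.4001 = 3.971 / 0.4001 = 9.925.
n = 9.925² + 3 = 98.51 + 3 = 101.5.
Round up.

n = 102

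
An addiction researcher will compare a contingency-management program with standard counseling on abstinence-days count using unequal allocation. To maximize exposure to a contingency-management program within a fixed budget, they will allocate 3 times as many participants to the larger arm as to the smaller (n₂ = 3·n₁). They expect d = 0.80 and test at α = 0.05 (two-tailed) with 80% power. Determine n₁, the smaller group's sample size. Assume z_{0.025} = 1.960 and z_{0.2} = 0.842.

n₁ = 17

With allocation ratio k = n₂/n₁ = 3, Var(x̄₁−x̄₂) = σ²(1/n₁ + 1/(k·n₁)) = σ²·(k+1)/(k·n₁).
So n₁ = (1 + 1/k)·((z_{α/2} + z_β)/d)² = 1.333 × (2.802/0.80)².
n₁ = 1.333 × 12.27 = 16.4.
Round up: n₁ = 17, giving n₂ = 3 × 17 = 51.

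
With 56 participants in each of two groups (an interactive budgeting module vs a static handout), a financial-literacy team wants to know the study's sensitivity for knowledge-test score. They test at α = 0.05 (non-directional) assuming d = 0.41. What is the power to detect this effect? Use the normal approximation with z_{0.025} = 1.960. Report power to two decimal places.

For two equal groups, power = Φ(d·√(n/2) − z_{α/2}).
d·√(n/2) = 0.41 × √(56/2) = 0.41 × 5.292 = 2.170.
z_β = 2.170 − 1.960 = 0.210.
Power = Φ(0.210) = 0.583.

power ≈ 0.58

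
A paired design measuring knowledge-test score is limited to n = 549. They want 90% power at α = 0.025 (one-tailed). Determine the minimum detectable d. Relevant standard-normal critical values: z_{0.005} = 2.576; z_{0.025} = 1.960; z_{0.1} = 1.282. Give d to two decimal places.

For a single sample (or paired design) of n = 549: d_min = (z_{α} + z_β)/√n.
z-sum = 1.960 + 1.282 = 3.242.
d_min = 3.242 / √549 = 3.242 / 23.431 = 0.138.

d_min ≈ 0.14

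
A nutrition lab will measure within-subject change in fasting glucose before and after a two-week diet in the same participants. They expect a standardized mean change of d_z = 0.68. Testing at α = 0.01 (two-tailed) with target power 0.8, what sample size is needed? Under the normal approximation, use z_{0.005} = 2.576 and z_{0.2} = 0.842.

For a paired (one-sample on differences) test: n = ((z_{α/2} + z_β) / d)².
z_{α/2} + z_β = 2.576 + 0.842 = 3.418.
n = (3.418 / 0.68)² = 5.026² = 25.27.
Round up.

n = 26 pairs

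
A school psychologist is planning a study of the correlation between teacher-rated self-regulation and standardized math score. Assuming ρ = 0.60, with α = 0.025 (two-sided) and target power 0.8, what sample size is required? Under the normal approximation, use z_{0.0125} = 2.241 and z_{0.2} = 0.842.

Fisher's z: C = ½·ln((1+r)/(1−r)) = ½·ln(4.0000) = 0.6931.
n = ((z_{α/2} + z_β)/C)² + 3.
(2.241 + 0.842) / 0.6931 = 3.083 / 0.6931 = 4.448.
n = 4.448² + 3 = 19.79 + 3 = 22.8.
Round up.

n = 23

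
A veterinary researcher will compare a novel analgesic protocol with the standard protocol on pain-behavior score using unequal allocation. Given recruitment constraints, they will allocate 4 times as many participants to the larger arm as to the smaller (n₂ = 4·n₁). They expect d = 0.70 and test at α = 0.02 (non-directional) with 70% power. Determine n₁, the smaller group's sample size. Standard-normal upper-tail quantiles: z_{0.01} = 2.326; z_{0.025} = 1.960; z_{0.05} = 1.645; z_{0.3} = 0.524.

With allocation ratio k = n₂/n₁ = 4, Var(x̄₁−x̄₂) = σ²(1/n₁ + 1/(k·n₁)) = σ²·(k+1)/(k·n₁).
So n₁ = (1 + 1/k)·((z_{α/2} + z_β)/d)² = 1.250 × (2.850/0.70)².
n₁ = 1.250 × 16.58 = 20.7.
Round up: n₁ = 21, giving n₂ = 4 × 21 = 84.

n₁ = 21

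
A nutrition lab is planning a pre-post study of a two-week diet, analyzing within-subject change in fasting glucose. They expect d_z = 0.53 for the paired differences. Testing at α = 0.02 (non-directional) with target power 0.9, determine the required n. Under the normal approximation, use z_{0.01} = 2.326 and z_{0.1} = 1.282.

For a paired (one-sample on differences) test: n = ((z_{α/2} + z_β) / d)².
z_{α/2} + z_β = 2.326 + 1.282 = 3.608.
n = (3.608 / 0.53)² = 6.808² = 46.34.
Round up.

n = 47 pairs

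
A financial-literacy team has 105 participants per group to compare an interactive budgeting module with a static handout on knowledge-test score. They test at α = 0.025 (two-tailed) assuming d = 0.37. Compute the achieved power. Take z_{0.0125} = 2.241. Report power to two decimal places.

power ≈ 0.67

For two equal groups, power = Φ(d·√(n/2) − z_{α/2}).
d·√(n/2) = 0.37 × √(105/2) = 0.37 × 7.246 = 2.681.
z_β = 2.681 − 2.241 = 0.440.
Power = Φ(0.440) = 0.670.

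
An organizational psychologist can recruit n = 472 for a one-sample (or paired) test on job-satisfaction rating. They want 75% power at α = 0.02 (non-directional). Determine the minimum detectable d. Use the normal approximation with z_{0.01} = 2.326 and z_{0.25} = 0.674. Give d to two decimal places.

d_min ≈ 0.14

For a single sample (or paired design) of n = 472: d_min = (z_{α/2} + z_β)/√n.
z-sum = 2.326 + 0.674 = 3.000.
d_min = 3.000 / √472 = 3.000 / 21.726 = 0.138.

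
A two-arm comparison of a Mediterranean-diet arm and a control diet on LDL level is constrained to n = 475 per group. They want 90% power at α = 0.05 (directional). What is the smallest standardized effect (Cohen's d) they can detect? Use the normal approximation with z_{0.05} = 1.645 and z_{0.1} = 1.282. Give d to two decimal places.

For two independent groups of n = 475 each: d_min = (z_{α} + z_β)·√(2/n).
z-sum = 1.645 + 1.282 = 2.927.
d_min = 2.927 × √(2/475) = 2.927 × 0.0649 = 0.190.

d_min ≈ 0.19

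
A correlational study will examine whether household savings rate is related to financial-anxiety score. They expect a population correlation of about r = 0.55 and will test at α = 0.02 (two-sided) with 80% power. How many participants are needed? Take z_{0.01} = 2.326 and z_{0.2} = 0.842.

n = 30

Fisher's z: C = ½·ln((1+r)/(1−r)) = ½·ln(3.4444) = 0.6184.
n = ((z_{α/2} + z_β)/C)² + 3.
(2.326 + 0.842) / 0.6184 = 3.168 / 0.6184 = 5.123.
n = 5.123² + 3 = 26.24 + 3 = 29.2.
Round up.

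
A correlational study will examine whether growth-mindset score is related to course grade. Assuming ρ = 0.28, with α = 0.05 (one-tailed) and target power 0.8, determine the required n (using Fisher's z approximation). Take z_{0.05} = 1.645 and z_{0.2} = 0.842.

n = 78

Fisher's z: C = ½·ln((1+r)/(1−r)) = ½·ln(1.7778) = 0.2877.
n = ((z_{α} + z_β)/C)² + 3.
(1.645 + 0.842) / 0.2877 = 2.487 / 0.2877 = 8.644.
n = 8.644² + 3 = 74.73 + 3 = 77.7.
Round up.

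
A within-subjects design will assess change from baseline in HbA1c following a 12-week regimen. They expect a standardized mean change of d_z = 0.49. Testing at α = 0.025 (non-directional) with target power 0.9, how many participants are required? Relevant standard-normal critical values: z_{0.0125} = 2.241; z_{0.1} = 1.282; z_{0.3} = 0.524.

n = 52 pairs

For a paired (one-sample on differences) test: n = ((z_{α/2} + z_β) / d)².
z_{α/2} + z_β = 2.241 + 1.282 = 3.523.
n = (3.523 / 0.49)² = 7.190² = 51.69.
Round up.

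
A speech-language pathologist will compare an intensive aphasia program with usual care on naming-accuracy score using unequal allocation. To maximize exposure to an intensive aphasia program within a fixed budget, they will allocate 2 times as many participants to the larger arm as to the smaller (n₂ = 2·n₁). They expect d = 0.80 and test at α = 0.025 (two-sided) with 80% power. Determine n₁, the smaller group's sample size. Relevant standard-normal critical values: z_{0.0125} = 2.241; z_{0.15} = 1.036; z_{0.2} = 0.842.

With allocation ratio k = n₂/n₁ = 2, Var(x̄₁−x̄₂) = σ²(1/n₁ + 1/(k·n₁)) = σ²·(k+1)/(k·n₁).
So n₁ = (1 + 1/k)·((z_{α/2} + z_β)/d)² = 1.500 × (3.083/0.80)².
n₁ = 1.500 × 14.85 = 22.3.
Round up: n₁ = 23, giving n₂ = 2 × 23 = 46.

n₁ = 23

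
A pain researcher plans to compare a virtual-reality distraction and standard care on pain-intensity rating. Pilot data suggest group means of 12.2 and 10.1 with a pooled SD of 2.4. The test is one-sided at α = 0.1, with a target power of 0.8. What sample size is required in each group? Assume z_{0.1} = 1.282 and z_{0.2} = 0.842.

n = 12 per group

Cohen's d = |M₁ − M₂| / SD_pooled = |12.2 − 10.1| / 2.4 = 2.1 / 2.4 = 0.875.
For two independent groups with equal n: n = 2·((z_{α} + z_β) / d)².
z_{α} + z_β = 1.282 + 0.842 = 2.124.
n = 2 × (2.124 / 0.875)² = 2 × 2.427² = 2 × 5.89 = 11.8.
Round up to the next whole participant.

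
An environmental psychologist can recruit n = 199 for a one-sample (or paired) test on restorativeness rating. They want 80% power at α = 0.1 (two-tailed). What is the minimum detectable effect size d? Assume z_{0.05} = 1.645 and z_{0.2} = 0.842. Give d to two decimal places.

d_min ≈ 0.18

For a single sample (or paired design) of n = 199: d_min = (z_{α/2} + z_β)/√n.
z-sum = 1.645 + 0.842 = 2.487.
d_min = 2.487 / √199 = 2.487 / 14.107 = 0.176.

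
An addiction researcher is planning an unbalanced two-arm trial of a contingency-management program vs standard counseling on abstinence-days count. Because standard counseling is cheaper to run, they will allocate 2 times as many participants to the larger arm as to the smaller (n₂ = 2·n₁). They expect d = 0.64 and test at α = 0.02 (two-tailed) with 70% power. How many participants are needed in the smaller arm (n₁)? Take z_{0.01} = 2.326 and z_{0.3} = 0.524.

n₁ = 30

With allocation ratio k = n₂/n₁ = 2, Var(x̄₁−x̄₂) = σ²(1/n₁ + 1/(k·n₁)) = σ²·(k+1)/(k·n₁).
So n₁ = (1 + 1/k)·((z_{α/2} + z_β)/d)² = 1.500 × (2.850/0.64)².
n₁ = 1.500 × 19.83 = 29.7.
Round up: n₁ = 30, giving n₂ = 2 × 30 = 60.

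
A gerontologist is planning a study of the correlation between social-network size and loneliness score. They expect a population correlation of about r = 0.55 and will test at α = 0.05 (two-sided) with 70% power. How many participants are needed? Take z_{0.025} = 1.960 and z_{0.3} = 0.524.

n = 20

Fisher's z: C = ½·ln((1+r)/(1−r)) = ½·ln(3.4444) = 0.6184.
n = ((z_{α/2} + z_β)/C)² + 3.
(1.960 + 0.524) / 0.6184 = 2.484 / 0.6184 = 4.017.
n = 4.017² + 3 = 16.13 + 3 = 19.1.
Round up.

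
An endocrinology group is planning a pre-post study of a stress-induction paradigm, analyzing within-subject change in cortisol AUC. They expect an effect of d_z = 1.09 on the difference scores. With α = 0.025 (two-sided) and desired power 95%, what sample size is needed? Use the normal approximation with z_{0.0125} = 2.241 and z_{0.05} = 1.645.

For a paired (one-sample on differences) test: n = ((z_{α/2} + z_β) / d)².
z_{α/2} + z_β = 2.241 + 1.645 = 3.886.
n = (3.886 / 1.09)² = 3.565² = 12.71.
Round up.

n = 13 pairs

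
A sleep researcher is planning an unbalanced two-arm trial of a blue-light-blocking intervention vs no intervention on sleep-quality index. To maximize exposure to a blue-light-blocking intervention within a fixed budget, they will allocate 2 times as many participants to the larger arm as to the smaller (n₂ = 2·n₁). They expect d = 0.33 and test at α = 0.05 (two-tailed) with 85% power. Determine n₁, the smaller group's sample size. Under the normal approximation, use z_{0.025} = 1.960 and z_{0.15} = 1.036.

n₁ = 124

With allocation ratio k = n₂/n₁ = 2, Var(x̄₁−x̄₂) = σ²(1/n₁ + 1/(k·n₁)) = σ²·(k+1)/(k·n₁).
So n₁ = (1 + 1/k)·((z_{α/2} + z_β)/d)² = 1.500 × (2.996/0.33)².
n₁ = 1.500 × 82.42 = 123.6.
Round up: n₁ = 124, giving n₂ = 2 × 124 = 248.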